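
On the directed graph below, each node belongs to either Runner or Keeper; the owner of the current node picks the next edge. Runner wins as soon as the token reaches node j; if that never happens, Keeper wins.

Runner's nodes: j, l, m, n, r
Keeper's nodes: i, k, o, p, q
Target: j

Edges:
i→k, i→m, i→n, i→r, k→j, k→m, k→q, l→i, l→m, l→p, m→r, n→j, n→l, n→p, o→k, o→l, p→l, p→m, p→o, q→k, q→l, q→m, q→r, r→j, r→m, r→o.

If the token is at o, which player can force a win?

A0 = {j}
A1: add {n, r} — n (Runner) has n→j; r (Runner) has r→j.
A2: add {m} — m (Runner) has m→r.
A3: add {l} — l (Runner) has l→m.
A4 = A3; e.g. i (Keeper) can still go to k. Fixed point.
o never enters the attractor, so Keeper can avoid the target forever.

Keeper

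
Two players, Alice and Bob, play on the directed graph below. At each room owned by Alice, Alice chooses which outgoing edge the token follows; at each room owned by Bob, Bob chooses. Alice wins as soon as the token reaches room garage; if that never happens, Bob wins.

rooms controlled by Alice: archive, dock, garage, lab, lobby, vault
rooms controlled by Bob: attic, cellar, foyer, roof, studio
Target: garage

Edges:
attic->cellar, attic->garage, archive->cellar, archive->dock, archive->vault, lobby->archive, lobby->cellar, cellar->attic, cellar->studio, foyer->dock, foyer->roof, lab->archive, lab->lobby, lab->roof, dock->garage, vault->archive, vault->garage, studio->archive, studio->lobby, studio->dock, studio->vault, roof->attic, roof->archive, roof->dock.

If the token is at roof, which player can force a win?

A0 = {garage}
A1: add {dock, vault} — dock (Alice) has dock→garage; vault (Alice) has vault→garage.
A2: add {archive} — archive (Alice) has archive→dock.
A3: add {lab, lobby} — lobby (Alice) has lobby→archive; lab (Alice) has lab→archive.
A4: add {studio} — studio (Bob): all of {archive, lobby, dock, vault} already in.
A5 = A4; e.g. attic (Bob) can still go to cellar. Fixed point.
roof never enters the attractor, so Bob can avoid the target forever.

Bob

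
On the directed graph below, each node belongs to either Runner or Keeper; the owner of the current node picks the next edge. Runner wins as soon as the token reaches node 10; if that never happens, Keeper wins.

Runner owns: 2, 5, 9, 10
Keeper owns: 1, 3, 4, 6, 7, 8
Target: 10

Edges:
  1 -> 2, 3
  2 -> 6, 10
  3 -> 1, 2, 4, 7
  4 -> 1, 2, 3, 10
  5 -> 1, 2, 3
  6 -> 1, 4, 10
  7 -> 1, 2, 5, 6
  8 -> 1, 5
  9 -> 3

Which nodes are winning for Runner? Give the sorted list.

A0 = {10}
A1: add {2} — 2 (Runner) has 2→10.
A2: add {5} — 5 (Runner) has 5→2.
A3 = A2; e.g. 1 (Keeper) can still go to 3. Fixed point.
Runner's winning region = {2, 5, 10}.

2, 5, 10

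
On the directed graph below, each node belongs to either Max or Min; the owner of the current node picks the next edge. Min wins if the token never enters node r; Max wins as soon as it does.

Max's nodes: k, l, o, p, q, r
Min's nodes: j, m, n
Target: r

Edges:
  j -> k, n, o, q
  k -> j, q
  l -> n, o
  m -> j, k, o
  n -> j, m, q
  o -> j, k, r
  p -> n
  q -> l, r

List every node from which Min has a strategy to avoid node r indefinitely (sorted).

j, m, n, p

A0 = {r}
A1: add {o, q} — o (Max) has o→r; q (Max) has q→r.
A2: add {k, l} — k (Max) has k→q; l (Max) has l→o.
A3 = A2; e.g. j (Min) can still go to n. Fixed point.
Max's attractor = {k, l, o, q, r}; Min avoids the target exactly from the complement.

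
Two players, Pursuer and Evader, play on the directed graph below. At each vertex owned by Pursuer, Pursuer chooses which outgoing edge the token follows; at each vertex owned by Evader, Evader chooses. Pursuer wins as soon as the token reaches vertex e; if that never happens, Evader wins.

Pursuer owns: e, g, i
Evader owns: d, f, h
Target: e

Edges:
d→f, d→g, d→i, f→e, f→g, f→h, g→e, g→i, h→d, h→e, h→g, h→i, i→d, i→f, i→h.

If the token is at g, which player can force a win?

A0 = {e}
A1: add {g} — g (Pursuer) has g→e.
A2 = A1; e.g. d (Evader) can still go to f. Fixed point.
g ∈ A1, so Pursuer can force the target.

Pursuer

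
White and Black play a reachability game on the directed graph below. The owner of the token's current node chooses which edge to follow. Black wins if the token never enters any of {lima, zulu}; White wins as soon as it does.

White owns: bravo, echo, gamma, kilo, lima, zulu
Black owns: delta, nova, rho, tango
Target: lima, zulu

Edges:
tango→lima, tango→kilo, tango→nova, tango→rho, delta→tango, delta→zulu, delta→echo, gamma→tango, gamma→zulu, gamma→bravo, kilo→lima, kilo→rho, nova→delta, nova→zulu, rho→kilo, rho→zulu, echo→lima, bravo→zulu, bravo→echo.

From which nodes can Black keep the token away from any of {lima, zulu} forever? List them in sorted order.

A0 = {lima, zulu}
A1: add {bravo, echo, gamma, kilo} — gamma (White) has gamma→zulu; kilo (White) has kilo→lima; echo (White) has echo→lima; bravo (White) has bravo→zulu.
A2: add {rho} — rho (Black): all of {kilo, zulu} already in.
A3 = A2; e.g. tango (Black) can still go to nova. Fixed point.
White's attractor = {bravo, echo, gamma, kilo, lima, rho, zulu}; Black avoids the target exactly from the complement.

delta, nova, tango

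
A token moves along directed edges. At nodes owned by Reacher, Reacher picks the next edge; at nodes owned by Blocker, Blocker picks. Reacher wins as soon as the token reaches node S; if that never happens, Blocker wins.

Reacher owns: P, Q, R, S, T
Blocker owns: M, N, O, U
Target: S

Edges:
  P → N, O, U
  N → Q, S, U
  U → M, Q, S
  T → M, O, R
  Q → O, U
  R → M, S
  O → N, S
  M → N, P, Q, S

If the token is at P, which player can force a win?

A0 = {S}
A1: add {R} — R (Reacher) has R→S.
A2: add {T} — T (Reacher) has T→R.
A3 = A2; e.g. M (Blocker) can still go to N. Fixed point.
P never enters the attractor, so Blocker can avoid the target forever.

Blocker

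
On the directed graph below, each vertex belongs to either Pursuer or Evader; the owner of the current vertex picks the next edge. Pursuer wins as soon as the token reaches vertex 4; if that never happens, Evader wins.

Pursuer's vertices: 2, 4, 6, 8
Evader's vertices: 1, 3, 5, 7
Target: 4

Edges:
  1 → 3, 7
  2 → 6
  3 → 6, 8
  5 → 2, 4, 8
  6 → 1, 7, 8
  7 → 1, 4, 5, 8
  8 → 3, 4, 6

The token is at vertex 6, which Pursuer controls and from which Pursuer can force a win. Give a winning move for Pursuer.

8

A0 = {4}
A1: add {8} — 8 (Pursuer) has 8→4.
A2: add {6} — 6 (Pursuer) has 6→8.
A3: add {2, 3} — 2 (Pursuer) has 2→6; 3 (Evader): all of {6, 8} already in.
A4: add {5} — 5 (Evader): all of {2, 4, 8} already in.
A5 = A4; e.g. 1 (Evader) can still go to 7. Fixed point.
From 6, successor 8 is in the attractor (rank 1); the other successors 1, 7 are not.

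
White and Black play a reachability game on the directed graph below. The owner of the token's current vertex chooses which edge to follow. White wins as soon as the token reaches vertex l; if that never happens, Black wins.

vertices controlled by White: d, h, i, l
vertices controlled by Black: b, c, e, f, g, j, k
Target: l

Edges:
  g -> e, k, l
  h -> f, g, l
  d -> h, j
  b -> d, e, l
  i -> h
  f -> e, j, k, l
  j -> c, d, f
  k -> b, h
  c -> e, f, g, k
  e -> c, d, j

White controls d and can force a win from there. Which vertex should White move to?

h

A0 = {l}
A1: add {h} — h (White) has h→l.
A2: add {d, i} — d (White) has d→h; i (White) has i→h.
A3 = A2; e.g. b (Black) can still go to e. Fixed point.
From d, successor h is in the attractor (rank 1); the other successor j is not.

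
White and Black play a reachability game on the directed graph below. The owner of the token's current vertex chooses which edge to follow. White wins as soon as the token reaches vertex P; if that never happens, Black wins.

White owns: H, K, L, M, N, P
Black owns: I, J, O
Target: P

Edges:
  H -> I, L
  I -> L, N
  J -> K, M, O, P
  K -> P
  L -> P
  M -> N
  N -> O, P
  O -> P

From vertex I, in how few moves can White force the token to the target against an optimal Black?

A0 = {P}
A1: add {K, L, N, O} — K (White) has K→P; L (White) has L→P; N (White) has N→P; O (Black): all of {P} already in.
A2: add {H, I, M} — H (White) has H→L; I (Black): all of {L, N} already in; M (White) has M→N.
I enters the attractor at level 2, so White can force the target in 2 moves from there.

2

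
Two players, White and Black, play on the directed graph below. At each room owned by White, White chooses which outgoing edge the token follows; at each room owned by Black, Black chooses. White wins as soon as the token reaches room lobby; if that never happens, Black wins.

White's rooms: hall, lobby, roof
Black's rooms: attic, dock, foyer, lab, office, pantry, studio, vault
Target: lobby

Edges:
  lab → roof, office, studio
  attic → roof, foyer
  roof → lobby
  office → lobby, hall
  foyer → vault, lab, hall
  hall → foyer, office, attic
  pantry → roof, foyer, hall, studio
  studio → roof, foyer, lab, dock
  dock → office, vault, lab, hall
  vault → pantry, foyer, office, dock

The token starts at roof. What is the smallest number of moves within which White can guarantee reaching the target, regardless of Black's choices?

A0 = {lobby}
A1: add {roof} — roof (White) has roof→lobby.
A2 = A1; e.g. pantry (Black) can still go to foyer. Fixed point.
roof enters the attractor at level 1, so White can force the target in 1 move from there.

1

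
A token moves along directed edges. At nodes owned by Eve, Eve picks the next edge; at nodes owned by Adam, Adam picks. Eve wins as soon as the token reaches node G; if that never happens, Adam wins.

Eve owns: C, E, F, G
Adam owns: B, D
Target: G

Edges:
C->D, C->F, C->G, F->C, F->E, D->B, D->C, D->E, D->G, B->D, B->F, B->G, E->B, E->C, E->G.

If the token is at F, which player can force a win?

A0 = {G}
A1: add {C, E} — C (Eve) has C→G; E (Eve) has E→G.
A2: add {F} — F (Eve) has F→C.
A3 = A2; e.g. B (Adam) can still go to D. Fixed point.
F ∈ A2, so Eve can force the target.

Eve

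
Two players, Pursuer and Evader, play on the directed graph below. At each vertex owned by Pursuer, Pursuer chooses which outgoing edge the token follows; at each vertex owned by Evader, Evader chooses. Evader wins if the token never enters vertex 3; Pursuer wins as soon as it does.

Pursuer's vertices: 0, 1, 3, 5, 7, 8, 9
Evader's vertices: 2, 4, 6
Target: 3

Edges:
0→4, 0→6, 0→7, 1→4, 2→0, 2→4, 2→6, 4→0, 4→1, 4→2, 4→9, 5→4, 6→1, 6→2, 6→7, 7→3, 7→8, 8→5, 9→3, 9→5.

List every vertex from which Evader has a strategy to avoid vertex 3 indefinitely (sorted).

A0 = {3}
A1: add {7, 9} — 7 (Pursuer) has 7→3; 9 (Pursuer) has 9→3.
A2: add {0} — 0 (Pursuer) has 0→7.
A3 = A2; e.g. 1 (Pursuer) has no edge into A2. Fixed point.
Pursuer's attractor = {0, 3, 7, 9}; Evader avoids the target exactly from the complement.

1, 2, 4, 5, 6, 8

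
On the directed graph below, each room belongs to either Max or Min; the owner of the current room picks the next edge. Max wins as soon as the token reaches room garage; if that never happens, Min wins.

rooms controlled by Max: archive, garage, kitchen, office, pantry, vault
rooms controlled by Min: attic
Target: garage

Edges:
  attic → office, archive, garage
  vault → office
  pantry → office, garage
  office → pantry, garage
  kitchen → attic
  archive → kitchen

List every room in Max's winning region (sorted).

garage, office, pantry, vault

A0 = {garage}
A1: add {office, pantry} — pantry (Max) has pantry→garage; office (Max) has office→garage.
A2: add {vault} — vault (Max) has vault→office.
A3 = A2; e.g. attic (Min) can still go to archive. Fixed point.
Max's winning region = {garage, office, pantry, vault}.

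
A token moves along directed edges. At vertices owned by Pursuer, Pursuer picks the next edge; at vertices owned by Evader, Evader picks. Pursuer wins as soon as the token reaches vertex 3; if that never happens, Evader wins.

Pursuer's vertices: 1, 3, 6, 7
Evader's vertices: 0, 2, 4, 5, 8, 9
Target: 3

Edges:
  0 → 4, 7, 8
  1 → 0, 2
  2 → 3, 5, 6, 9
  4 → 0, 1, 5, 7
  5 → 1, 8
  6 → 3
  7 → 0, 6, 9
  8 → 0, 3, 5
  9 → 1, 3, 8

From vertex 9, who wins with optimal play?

Evader

A0 = {3}
A1: add {6} — 6 (Pursuer) has 6→3.
A2: add {7} — 7 (Pursuer) has 7→6.
A3 = A2; e.g. 0 (Evader) can still go to 4. Fixed point.
9 never enters the attractor, so Evader can avoid the target forever.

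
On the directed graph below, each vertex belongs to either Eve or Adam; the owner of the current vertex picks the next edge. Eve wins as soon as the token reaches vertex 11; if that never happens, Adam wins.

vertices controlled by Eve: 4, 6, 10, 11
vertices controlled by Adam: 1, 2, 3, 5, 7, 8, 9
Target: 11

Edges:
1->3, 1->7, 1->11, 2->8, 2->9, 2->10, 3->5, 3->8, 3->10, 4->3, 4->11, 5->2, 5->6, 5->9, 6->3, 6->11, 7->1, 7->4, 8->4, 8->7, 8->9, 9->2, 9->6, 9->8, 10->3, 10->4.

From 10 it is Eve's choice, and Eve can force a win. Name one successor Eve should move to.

A0 = {11}
A1: add {4, 6} — 4 (Eve) has 4→11; 6 (Eve) has 6→11.
A2: add {10} — 10 (Eve) has 10→4.
A3 = A2; e.g. 1 (Adam) can still go to 3. Fixed point.
From 10, successor 4 is in the attractor (rank 1); the other successor 3 is not.

4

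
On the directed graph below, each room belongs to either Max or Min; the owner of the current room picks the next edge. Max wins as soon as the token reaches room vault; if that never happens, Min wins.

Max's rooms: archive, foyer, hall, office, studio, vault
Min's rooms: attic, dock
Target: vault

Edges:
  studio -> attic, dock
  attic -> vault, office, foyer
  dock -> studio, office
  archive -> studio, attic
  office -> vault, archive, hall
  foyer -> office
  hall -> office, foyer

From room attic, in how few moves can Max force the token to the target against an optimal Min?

3

A0 = {vault}
A1: add {office} — office (Max) has office→vault.
A2: add {foyer, hall} — foyer (Max) has foyer→office; hall (Max) has hall→office.
A3: add {attic} — attic (Min): all of {vault, office, foyer} already in.
attic enters the attractor at level 3, so Max can force the target in 3 moves from there.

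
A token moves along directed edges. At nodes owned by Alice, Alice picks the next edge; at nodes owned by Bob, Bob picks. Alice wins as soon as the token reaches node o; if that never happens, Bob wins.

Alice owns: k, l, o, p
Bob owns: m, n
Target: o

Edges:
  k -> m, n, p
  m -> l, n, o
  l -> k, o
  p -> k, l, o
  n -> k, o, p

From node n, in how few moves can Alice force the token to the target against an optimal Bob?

3

A0 = {o}
A1: add {l, p} — l (Alice) has l→o; p (Alice) has p→o.
A2: add {k} — k (Alice) has k→p.
A3: add {n} — n (Bob): all of {k, o, p} already in.
n enters the attractor at level 3, so Alice can force the target in 3 moves from there.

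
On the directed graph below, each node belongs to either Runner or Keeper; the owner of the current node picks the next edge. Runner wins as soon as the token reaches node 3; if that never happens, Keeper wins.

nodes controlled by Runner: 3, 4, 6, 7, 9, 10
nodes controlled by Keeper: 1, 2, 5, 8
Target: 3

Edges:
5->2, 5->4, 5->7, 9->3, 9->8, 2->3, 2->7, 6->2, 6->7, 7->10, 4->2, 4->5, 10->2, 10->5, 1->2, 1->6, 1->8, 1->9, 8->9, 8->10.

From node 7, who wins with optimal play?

A0 = {3}
A1: add {9} — 9 (Runner) has 9→3.
A2 = A1; e.g. 1 (Keeper) can still go to 2. Fixed point.
7 never enters the attractor, so Keeper can avoid the target forever.

Keeper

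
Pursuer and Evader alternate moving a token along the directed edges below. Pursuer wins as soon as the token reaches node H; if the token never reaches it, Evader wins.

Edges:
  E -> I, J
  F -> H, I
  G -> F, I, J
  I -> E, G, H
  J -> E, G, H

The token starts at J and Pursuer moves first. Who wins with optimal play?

Track states (vertex, player-to-move).
A0 = {(H,Pursuer), (H,Evader)}
A1: add {(F,Pursuer), (I,Pursuer), (J,Pursuer)}.
(J,Pursuer) ∈ A1 ⇒ Pursuer forces the target.

Pursuer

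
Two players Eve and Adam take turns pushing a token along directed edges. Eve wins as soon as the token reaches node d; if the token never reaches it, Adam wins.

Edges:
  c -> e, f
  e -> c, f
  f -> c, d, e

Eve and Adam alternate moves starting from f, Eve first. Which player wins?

Track states (vertex, player-to-move).
A0 = {(d,Eve), (d,Adam)}
A1: add {(f,Eve)}.
(f,Eve) ∈ A1 ⇒ Eve forces the target.

Eve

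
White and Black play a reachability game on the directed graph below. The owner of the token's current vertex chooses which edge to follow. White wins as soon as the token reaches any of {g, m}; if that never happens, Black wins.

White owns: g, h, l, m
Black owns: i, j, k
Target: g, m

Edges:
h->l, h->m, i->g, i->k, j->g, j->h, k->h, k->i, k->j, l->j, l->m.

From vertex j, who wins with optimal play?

A0 = {g, m}
A1: add {h, l} — h (White) has h→m; l (White) has l→m.
A2: add {j} — j (Black): all of {g, h} already in.
A3 = A2; e.g. i (Black) can still go to k. Fixed point.
j ∈ A2, so White can force the target.

White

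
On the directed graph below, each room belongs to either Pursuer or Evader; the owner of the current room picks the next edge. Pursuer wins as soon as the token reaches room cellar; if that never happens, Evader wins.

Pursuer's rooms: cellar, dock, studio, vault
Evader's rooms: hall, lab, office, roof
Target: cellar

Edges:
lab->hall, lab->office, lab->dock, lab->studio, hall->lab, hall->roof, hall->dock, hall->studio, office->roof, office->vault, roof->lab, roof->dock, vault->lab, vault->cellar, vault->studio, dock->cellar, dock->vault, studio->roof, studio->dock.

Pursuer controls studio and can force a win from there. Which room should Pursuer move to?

dock

A0 = {cellar}
A1: add {dock, vault} — vault (Pursuer) has vault→cellar; dock (Pursuer) has dock→cellar.
A2: add {studio} — studio (Pursuer) has studio→dock.
A3 = A2; e.g. lab (Evader) can still go to hall. Fixed point.
From studio, successor dock is in the attractor (rank 1); the other successor roof is not.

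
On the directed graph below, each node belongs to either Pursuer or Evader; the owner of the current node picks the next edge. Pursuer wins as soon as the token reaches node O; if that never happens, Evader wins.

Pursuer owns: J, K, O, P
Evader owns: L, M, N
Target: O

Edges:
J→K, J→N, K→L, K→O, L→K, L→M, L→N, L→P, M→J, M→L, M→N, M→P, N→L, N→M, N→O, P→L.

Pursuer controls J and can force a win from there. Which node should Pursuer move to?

K

A0 = {O}
A1: add {K} — K (Pursuer) has K→O.
A2: add {J} — J (Pursuer) has J→K.
A3 = A2; e.g. L (Evader) can still go to M. Fixed point.
From J, successor K is in the attractor (rank 1); the other successor N is not.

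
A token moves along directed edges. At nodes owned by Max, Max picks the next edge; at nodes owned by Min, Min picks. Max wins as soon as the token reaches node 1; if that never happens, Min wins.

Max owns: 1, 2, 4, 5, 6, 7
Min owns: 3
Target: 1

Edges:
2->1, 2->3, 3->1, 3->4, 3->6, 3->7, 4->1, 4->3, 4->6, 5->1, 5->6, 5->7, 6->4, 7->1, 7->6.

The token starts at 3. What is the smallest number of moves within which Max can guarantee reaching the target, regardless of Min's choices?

3

A0 = {1}
A1: add {2, 4, 5, 7} — 2 (Max) has 2→1; 4 (Max) has 4→1; 5 (Max) has 5→1; 7 (Max) has 7→1.
A2: add {6} — 6 (Max) has 6→4.
A3: add {3} — 3 (Min): all of {1, 4, 6, 7} already in.
A3 = all vertices. Fixed point.
3 enters the attractor at level 3, so Max can force the target in 3 moves from there.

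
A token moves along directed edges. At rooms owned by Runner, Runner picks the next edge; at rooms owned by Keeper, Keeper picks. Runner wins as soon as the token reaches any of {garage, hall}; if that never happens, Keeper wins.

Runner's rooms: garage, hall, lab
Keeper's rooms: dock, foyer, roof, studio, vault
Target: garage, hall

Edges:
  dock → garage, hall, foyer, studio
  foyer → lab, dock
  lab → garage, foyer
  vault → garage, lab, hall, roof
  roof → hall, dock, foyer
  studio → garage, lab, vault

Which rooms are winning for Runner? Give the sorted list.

A0 = {garage, hall}
A1: add {lab} — lab (Runner) has lab→garage.
A2 = A1; e.g. dock (Keeper) can still go to foyer. Fixed point.
Runner's winning region = {garage, hall, lab}.

garage, hall, lab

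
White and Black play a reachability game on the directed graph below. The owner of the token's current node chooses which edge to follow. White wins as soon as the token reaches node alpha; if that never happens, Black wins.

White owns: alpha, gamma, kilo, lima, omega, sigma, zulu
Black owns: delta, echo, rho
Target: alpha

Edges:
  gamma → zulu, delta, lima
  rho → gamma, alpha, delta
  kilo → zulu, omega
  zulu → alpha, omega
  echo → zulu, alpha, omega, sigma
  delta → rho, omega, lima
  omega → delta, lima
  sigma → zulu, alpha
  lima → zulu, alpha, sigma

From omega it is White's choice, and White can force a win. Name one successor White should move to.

A0 = {alpha}
A1: add {lima, sigma, zulu} — zulu (White) has zulu→alpha; sigma (White) has sigma→alpha; lima (White) has lima→alpha.
A2: add {gamma, kilo, omega} — gamma (White) has gamma→zulu; kilo (White) has kilo→zulu; omega (White) has omega→lima.
A3: add {echo} — echo (Black): all of {zulu, alpha, omega, sigma} already in.
A4 = A3; e.g. rho (Black) can still go to delta. Fixed point.
From omega, successor lima is in the attractor (rank 1); the other successor delta is not.

lima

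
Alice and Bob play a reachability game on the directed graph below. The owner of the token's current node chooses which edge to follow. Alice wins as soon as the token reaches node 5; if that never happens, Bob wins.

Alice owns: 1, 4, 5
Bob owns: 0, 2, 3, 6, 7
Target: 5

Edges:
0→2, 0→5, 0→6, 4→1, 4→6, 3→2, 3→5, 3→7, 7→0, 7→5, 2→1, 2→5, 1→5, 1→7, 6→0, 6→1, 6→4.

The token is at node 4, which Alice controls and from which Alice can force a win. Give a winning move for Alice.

A0 = {5}
A1: add {1} — 1 (Alice) has 1→5.
A2: add {2, 4} — 2 (Bob): all of {1, 5} already in; 4 (Alice) has 4→1.
A3 = A2; e.g. 0 (Bob) can still go to 6. Fixed point.
From 4, successor 1 is in the attractor (rank 1); the other successor 6 is not.

1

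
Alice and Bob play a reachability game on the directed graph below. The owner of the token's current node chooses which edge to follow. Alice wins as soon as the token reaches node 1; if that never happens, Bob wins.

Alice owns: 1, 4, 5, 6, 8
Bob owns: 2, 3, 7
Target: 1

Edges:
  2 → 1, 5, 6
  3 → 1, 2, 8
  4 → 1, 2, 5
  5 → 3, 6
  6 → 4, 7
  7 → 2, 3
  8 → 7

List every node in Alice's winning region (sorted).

A0 = {1}
A1: add {4} — 4 (Alice) has 4→1.
A2: add {6} — 6 (Alice) has 6→4.
A3: add {5} — 5 (Alice) has 5→6.
A4: add {2} — 2 (Bob): all of {1, 5, 6} already in.
A5 = A4; e.g. 3 (Bob) can still go to 8. Fixed point.
Alice's winning region = {1, 2, 4, 5, 6}.

1, 2, 4, 5, 6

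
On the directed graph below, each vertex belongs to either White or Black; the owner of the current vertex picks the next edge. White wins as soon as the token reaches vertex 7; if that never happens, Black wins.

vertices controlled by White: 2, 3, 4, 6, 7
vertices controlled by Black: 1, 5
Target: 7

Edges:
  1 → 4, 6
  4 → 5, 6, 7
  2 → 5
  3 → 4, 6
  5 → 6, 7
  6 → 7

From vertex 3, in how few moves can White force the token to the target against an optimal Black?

2

A0 = {7}
A1: add {4, 6} — 4 (White) has 4→7; 6 (White) has 6→7.
A2: add {1, 3, 5} — 1 (Black): all of {4, 6} already in; 3 (White) has 3→4; 5 (Black): all of {6, 7} already in.
3 enters the attractor at level 2, so White can force the target in 2 moves from there.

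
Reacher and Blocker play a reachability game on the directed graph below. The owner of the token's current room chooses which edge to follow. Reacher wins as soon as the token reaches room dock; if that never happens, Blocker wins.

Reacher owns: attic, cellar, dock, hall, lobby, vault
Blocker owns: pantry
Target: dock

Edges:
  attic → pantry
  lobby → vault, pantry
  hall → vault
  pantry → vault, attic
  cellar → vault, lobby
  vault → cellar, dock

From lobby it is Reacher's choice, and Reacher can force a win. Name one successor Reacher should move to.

vault

A0 = {dock}
A1: add {vault} — vault (Reacher) has vault→dock.
A2: add {cellar, hall, lobby} — hall (Reacher) has hall→vault; cellar (Reacher) has cellar→vault; lobby (Reacher) has lobby→vault.
A3 = A2; e.g. pantry (Blocker) can still go to attic. Fixed point.
From lobby, successor vault is in the attractor (rank 1); the other successor pantry is not.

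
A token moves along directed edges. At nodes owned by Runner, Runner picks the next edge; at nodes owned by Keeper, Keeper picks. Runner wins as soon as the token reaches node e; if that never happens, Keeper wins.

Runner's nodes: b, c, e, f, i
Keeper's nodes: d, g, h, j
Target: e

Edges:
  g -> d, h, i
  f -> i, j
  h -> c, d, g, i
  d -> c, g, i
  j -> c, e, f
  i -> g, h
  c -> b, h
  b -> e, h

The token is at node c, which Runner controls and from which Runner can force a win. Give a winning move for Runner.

A0 = {e}
A1: add {b} — b (Runner) has b→e.
A2: add {c} — c (Runner) has c→b.
A3 = A2; e.g. d (Keeper) can still go to g. Fixed point.
From c, successor b is in the attractor (rank 1); the other successor h is not.

b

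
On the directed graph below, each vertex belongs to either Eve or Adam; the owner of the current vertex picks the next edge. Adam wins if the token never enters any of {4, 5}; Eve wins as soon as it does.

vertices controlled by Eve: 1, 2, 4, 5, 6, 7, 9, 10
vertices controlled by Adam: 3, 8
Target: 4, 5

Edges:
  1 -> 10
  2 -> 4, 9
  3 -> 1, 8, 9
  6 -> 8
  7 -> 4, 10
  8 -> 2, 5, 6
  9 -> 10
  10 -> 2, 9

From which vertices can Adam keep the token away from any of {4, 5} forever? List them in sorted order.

3, 6, 8

A0 = {4, 5}
A1: add {2, 7} — 2 (Eve) has 2→4; 7 (Eve) has 7→4.
A2: add {10} — 10 (Eve) has 10→2.
A3: add {1, 9} — 1 (Eve) has 1→10; 9 (Eve) has 9→10.
A4 = A3; e.g. 3 (Adam) can still go to 8. Fixed point.
Eve's attractor = {1, 2, 4, 5, 7, 9, 10}; Adam avoids the target exactly from the complement.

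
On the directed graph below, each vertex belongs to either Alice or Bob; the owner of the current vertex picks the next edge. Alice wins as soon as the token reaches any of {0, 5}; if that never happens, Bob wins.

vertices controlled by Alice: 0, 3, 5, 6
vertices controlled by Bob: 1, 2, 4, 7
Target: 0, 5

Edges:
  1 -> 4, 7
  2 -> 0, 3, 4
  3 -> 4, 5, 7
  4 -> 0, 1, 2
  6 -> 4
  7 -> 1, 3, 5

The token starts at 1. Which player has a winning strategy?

A0 = {0, 5}
A1: add {3} — 3 (Alice) has 3→5.
A2 = A1; e.g. 1 (Bob) can still go to 4. Fixed point.
1 never enters the attractor, so Bob can avoid the target forever.

Bob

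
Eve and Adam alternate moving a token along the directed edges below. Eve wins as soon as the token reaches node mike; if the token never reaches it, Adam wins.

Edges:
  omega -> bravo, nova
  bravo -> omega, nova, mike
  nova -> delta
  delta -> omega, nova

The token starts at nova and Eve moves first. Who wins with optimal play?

Adam

Track states (vertex, player-to-move).
A0 = {(mike,Eve), (mike,Adam)}
A1: add {(bravo,Eve)}.
A2 = A1; e.g. (omega,Eve) stays out. (nova,Eve) never enters ⇒ Adam avoids the target.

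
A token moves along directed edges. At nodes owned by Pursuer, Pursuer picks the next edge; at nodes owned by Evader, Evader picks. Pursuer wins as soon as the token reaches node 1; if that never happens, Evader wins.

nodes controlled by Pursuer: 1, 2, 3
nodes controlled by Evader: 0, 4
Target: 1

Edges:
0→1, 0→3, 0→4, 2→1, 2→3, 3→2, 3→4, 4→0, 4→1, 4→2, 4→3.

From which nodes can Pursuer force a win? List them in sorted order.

A0 = {1}
A1: add {2} — 2 (Pursuer) has 2→1.
A2: add {3} — 3 (Pursuer) has 3→2.
A3 = A2; e.g. 0 (Evader) can still go to 4. Fixed point.
Pursuer's winning region = {1, 2, 3}.

1, 2, 3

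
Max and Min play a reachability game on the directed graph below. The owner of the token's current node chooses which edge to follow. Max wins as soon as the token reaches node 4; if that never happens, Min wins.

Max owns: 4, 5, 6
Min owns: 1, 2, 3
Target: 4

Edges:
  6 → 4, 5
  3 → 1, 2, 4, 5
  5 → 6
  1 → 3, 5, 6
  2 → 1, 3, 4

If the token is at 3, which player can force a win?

A0 = {4}
A1: add {6} — 6 (Max) has 6→4.
A2: add {5} — 5 (Max) has 5→6.
A3 = A2; e.g. 1 (Min) can still go to 3. Fixed point.
3 never enters the attractor, so Min can avoid the target forever.

Min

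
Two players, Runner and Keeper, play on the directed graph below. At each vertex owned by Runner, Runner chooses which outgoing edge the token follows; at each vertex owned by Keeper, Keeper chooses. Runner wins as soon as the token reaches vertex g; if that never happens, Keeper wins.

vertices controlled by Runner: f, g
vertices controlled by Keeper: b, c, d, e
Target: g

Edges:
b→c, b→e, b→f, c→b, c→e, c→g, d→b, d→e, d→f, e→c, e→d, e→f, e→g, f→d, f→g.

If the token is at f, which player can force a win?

Runner

A0 = {g}
A1: add {f} — f (Runner) has f→g.
A2 = A1; e.g. b (Keeper) can still go to c. Fixed point.
f ∈ A1, so Runner can force the target.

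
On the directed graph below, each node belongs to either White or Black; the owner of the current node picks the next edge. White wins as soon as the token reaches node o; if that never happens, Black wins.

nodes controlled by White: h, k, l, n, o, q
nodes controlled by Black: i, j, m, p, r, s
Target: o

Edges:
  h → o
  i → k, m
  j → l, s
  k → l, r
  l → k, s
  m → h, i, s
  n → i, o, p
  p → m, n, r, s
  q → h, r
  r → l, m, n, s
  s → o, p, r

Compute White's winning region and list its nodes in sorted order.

A0 = {o}
A1: add {h, n} — h (White) has h→o; n (White) has n→o.
A2: add {q} — q (White) has q→h.
A3 = A2; e.g. i (Black) can still go to k. Fixed point.
White's winning region = {h, n, o, q}.

h, n, o, q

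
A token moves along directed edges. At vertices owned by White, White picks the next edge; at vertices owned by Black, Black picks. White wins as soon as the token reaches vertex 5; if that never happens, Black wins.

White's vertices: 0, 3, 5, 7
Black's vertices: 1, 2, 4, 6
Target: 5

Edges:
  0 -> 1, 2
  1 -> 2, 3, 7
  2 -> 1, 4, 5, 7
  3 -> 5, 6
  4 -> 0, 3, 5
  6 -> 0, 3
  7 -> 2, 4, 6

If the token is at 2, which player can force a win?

A0 = {5}
A1: add {3} — 3 (White) has 3→5.
A2 = A1; e.g. 0 (White) has no edge into A1. Fixed point.
2 never enters the attractor, so Black can avoid the target forever.

Black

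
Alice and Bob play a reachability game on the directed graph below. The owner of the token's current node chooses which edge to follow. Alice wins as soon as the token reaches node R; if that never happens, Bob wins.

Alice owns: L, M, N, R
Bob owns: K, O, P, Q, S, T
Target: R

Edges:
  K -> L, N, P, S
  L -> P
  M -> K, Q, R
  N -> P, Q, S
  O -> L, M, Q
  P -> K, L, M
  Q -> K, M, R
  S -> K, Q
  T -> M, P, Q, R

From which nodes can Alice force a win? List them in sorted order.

M, R

A0 = {R}
A1: add {M} — M (Alice) has M→R.
A2 = A1; e.g. K (Bob) can still go to L. Fixed point.
Alice's winning region = {M, R}.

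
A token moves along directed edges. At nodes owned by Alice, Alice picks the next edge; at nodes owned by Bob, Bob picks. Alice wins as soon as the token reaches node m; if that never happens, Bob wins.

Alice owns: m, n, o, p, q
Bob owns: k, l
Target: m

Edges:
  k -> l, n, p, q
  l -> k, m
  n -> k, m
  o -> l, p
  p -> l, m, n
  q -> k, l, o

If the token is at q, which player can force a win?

Alice

A0 = {m}
A1: add {n, p} — n (Alice) has n→m; p (Alice) has p→m.
A2: add {o} — o (Alice) has o→p.
A3: add {q} — q (Alice) has q→o.
A4 = A3; e.g. k (Bob) can still go to l. Fixed point.
q ∈ A3, so Alice can force the target.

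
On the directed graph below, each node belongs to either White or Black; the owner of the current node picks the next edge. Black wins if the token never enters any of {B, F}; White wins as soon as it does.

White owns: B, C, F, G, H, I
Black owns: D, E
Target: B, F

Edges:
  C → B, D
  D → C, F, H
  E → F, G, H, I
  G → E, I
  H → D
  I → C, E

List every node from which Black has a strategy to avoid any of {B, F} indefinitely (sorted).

A0 = {B, F}
A1: add {C} — C (White) has C→B.
A2: add {I} — I (White) has I→C.
A3: add {G} — G (White) has G→I.
A4 = A3; e.g. D (Black) can still go to H. Fixed point.
White's attractor = {B, C, F, G, I}; Black avoids the target exactly from the complement.

D, E, H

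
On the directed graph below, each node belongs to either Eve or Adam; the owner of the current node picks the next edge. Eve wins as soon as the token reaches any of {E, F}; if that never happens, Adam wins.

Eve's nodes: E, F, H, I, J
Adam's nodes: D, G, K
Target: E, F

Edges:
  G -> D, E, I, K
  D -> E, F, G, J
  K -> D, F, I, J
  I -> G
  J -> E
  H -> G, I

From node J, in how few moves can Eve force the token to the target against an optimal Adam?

A0 = {E, F}
A1: add {J} — J (Eve) has J→E.
A2 = A1; e.g. D (Adam) can still go to G. Fixed point.
J enters the attractor at level 1, so Eve can force the target in 1 move from there.

1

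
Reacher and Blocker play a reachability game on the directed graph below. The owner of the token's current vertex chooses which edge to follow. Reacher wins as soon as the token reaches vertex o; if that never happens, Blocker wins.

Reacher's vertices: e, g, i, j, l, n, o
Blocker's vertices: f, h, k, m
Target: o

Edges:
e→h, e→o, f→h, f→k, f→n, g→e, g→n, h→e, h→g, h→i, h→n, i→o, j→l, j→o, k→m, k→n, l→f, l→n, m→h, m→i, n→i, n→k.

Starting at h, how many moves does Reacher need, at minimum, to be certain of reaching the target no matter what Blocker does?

A0 = {o}
A1: add {e, i, j} — e (Reacher) has e→o; i (Reacher) has i→o; j (Reacher) has j→o.
A2: add {g, n} — g (Reacher) has g→e; n (Reacher) has n→i.
A3: add {h, l} — h (Blocker): all of {e, g, i, n} already in; l (Reacher) has l→n.
h enters the attractor at level 3, so Reacher can force the target in 3 moves from there.

3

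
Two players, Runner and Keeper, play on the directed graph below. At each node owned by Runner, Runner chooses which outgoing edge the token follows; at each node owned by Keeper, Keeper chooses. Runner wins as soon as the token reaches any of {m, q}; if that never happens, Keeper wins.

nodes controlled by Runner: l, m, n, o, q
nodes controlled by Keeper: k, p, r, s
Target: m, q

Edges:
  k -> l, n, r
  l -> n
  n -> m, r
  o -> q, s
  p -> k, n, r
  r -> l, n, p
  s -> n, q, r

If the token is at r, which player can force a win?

Keeper

A0 = {m, q}
A1: add {n, o} — n (Runner) has n→m; o (Runner) has o→q.
A2: add {l} — l (Runner) has l→n.
A3 = A2; e.g. k (Keeper) can still go to r. Fixed point.
r never enters the attractor, so Keeper can avoid the target forever.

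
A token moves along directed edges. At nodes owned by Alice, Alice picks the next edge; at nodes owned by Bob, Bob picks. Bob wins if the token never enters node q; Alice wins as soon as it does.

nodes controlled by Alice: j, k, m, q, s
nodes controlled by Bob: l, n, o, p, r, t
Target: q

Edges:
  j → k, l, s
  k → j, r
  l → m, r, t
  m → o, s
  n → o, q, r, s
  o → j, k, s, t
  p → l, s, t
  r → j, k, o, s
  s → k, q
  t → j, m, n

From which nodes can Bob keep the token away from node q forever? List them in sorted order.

l, n, o, p, r, t

A0 = {q}
A1: add {s} — s (Alice) has s→q.
A2: add {j, m} — j (Alice) has j→s; m (Alice) has m→s.
A3: add {k} — k (Alice) has k→j.
A4 = A3; e.g. l (Bob) can still go to r. Fixed point.
Alice's attractor = {j, k, m, q, s}; Bob avoids the target exactly from the complement.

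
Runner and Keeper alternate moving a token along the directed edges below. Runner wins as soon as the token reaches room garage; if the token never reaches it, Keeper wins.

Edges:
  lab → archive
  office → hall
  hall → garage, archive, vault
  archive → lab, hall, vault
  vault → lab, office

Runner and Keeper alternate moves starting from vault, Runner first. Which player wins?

Runner

Track states (vertex, player-to-move).
A0 = {(garage,Runner), (garage,Keeper)}
A1: add {(hall,Runner)}.
A2: add {(office,Keeper)}.
A3: add {(vault,Runner)}.
(vault,Runner) ∈ A3 ⇒ Runner forces the target.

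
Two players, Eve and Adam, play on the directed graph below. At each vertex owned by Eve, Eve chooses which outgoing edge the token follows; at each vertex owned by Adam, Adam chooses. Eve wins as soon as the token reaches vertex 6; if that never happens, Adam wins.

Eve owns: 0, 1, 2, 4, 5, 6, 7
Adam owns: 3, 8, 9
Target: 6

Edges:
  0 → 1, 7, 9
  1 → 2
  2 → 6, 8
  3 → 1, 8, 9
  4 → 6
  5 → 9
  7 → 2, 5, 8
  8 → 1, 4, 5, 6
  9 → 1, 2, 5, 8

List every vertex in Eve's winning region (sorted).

0, 1, 2, 4, 6, 7

A0 = {6}
A1: add {2, 4} — 2 (Eve) has 2→6; 4 (Eve) has 4→6.
A2: add {1, 7} — 1 (Eve) has 1→2; 7 (Eve) has 7→2.
A3: add {0} — 0 (Eve) has 0→1.
A4 = A3; e.g. 3 (Adam) can still go to 8. Fixed point.
Eve's winning region = {0, 1, 2, 4, 6, 7}.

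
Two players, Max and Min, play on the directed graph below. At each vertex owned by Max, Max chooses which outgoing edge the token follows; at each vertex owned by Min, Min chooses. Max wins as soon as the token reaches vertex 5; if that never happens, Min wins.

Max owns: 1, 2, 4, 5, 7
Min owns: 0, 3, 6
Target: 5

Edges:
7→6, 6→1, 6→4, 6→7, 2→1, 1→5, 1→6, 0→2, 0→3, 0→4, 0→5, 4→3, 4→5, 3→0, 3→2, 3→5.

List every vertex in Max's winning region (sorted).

1, 2, 4, 5

A0 = {5}
A1: add {1, 4} — 1 (Max) has 1→5; 4 (Max) has 4→5.
A2: add {2} — 2 (Max) has 2→1.
A3 = A2; e.g. 0 (Min) can still go to 3. Fixed point.
Max's winning region = {1, 2, 4, 5}.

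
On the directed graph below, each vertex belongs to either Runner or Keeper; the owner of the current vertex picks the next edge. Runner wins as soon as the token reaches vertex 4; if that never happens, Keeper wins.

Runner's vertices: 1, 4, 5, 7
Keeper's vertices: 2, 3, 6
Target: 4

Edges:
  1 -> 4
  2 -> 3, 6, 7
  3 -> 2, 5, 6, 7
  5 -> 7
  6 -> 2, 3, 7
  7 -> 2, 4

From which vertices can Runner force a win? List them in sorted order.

1, 4, 5, 7

A0 = {4}
A1: add {1, 7} — 1 (Runner) has 1→4; 7 (Runner) has 7→4.
A2: add {5} — 5 (Runner) has 5→7.
A3 = A2; e.g. 2 (Keeper) can still go to 3. Fixed point.
Runner's winning region = {1, 4, 5, 7}.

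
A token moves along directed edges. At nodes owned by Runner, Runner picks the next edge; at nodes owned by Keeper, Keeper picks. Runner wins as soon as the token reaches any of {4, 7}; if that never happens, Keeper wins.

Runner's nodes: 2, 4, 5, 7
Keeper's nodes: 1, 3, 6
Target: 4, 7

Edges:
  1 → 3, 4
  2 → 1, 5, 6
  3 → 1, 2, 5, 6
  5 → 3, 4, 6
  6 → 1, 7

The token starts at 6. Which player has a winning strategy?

Keeper

A0 = {4, 7}
A1: add {5} — 5 (Runner) has 5→4.
A2: add {2} — 2 (Runner) has 2→5.
A3 = A2; e.g. 1 (Keeper) can still go to 3. Fixed point.
6 never enters the attractor, so Keeper can avoid the target forever.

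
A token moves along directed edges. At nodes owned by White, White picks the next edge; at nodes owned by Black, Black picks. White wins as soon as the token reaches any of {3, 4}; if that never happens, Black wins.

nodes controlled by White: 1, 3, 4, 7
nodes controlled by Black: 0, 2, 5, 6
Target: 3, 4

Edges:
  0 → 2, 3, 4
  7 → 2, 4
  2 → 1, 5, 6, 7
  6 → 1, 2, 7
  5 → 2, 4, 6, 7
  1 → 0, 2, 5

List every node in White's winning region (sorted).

A0 = {3, 4}
A1: add {7} — 7 (White) has 7→4.
A2 = A1; e.g. 0 (Black) can still go to 2. Fixed point.
White's winning region = {3, 4, 7}.

3, 4, 7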